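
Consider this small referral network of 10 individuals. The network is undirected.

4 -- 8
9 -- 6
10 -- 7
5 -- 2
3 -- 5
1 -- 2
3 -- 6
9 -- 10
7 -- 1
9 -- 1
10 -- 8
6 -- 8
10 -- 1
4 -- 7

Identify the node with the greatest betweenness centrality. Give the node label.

Unnormalized betweenness of each node: 1:99/10, 2:47/10, 3:7/2, 4:19/20, 5:11/5, 6:161/20, 7:7/2, 8:27/5, 9:39/10, 10:49/10.
1 has the largest value, 99/10, making it the main broker — the node through which the most shortest paths run.

1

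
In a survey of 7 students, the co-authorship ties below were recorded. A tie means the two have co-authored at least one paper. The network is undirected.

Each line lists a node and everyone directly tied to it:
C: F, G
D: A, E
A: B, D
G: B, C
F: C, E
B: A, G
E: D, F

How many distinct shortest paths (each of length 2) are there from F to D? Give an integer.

The shortest distance is 2, and the only length-2 path is F–E–D. So there is exactly 1 shortest path.

1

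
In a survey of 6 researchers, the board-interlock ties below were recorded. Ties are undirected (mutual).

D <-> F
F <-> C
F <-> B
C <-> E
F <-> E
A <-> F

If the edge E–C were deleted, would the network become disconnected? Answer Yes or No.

Even without that edge, E still reaches C via E – F – C, so the network stays connected. Not a bridge.

No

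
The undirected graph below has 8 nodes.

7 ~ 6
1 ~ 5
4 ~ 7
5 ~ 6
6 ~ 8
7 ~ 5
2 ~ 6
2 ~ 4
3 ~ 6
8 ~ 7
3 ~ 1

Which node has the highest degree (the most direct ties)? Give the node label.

6

Degrees — 1:2, 2:2, 3:2, 4:2, 5:3, 6:5, 7:4, 8:2.
The maximum is 5, attained only by 6.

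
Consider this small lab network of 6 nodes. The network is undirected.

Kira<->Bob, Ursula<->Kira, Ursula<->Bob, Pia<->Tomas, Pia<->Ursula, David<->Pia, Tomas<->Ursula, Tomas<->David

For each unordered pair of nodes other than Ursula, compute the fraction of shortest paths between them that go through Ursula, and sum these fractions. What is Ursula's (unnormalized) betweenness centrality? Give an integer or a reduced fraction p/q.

Pairs whose geodesics pass through Ursula — Pia–Bob: 1; Pia–Kira: 1; Tomas–Bob: 1; Tomas–Kira: 1; Bob–David: 2/2; David–Kira: 2/2.
All other pairs contribute 0.
Summing the contributions gives betweenness(Ursula) = 6.

6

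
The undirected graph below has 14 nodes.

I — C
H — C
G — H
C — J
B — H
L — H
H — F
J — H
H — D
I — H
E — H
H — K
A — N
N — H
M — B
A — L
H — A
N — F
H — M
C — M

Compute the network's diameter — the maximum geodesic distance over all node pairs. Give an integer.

Eccentricity of each node (its greatest distance to any other): A:2, B:2, C:2, D:2, E:2, F:2, G:2, H:1, I:2, J:2, K:2, L:2, M:2, N:2.
The maximum eccentricity is 2, realized for instance by the pair G–F via G – H – F. So the diameter is 2.

2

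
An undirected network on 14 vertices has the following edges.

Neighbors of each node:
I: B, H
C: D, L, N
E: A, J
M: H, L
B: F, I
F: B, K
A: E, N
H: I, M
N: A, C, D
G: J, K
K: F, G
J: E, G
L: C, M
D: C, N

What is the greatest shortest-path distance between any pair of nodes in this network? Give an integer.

7

Eccentricity of each node (its greatest distance to any other): A:6, B:6, C:6, D:7, E:6, F:7, G:6, H:6, I:6, J:6, K:6, L:6, M:6, N:6.
The maximum eccentricity is 7, realized for instance by the pair F–D via F – K – G – J – E – A – N – D. So the diameter is 7.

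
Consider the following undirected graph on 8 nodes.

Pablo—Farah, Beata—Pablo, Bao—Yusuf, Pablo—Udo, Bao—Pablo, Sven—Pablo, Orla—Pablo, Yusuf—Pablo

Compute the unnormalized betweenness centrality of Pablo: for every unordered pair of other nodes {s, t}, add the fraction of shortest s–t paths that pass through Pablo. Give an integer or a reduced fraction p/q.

20

Pairs whose geodesics pass through Pablo — Orla–Udo: 1; Orla–Bao: 1; Orla–Beata: 1; Orla–Yusuf: 1; Orla–Farah: 1; Orla–Sven: 1; Udo–Bao: 1; Udo–Beata: 1; Udo–Yusuf: 1; Udo–Farah: 1; Udo–Sven: 1; Bao–Beata: 1; Bao–Farah: 1; Bao–Sven: 1 … (+6 more pairs).
All other pairs contribute 0.
Summing the contributions gives betweenness(Pablo) = 20.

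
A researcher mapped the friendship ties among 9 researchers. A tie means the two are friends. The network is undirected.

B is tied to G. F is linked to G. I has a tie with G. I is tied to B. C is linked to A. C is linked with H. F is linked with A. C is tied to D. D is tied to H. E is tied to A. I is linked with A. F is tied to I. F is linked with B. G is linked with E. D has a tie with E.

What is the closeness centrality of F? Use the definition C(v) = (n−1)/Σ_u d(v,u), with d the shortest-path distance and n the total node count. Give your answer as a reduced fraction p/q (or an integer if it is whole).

Distances from F: A:1, B:1, C:2, D:3, E:2, G:1, H:3, I:1. Sum = 14.
n = 9, so closeness = 8/14 = 4/7.

4/7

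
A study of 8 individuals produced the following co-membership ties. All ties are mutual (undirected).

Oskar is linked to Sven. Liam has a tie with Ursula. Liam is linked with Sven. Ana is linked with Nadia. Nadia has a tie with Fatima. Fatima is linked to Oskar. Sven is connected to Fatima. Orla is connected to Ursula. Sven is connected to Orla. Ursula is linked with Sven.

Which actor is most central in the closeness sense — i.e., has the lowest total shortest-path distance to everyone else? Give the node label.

Sven

Farness (sum of distances to all others) for each node — Ana:21, Fatima:11, Liam:15, Nadia:15, Orla:15, Oskar:13, Sven:10, Ursula:14.
The smallest farness is 10, for Sven, so Sven has the highest closeness.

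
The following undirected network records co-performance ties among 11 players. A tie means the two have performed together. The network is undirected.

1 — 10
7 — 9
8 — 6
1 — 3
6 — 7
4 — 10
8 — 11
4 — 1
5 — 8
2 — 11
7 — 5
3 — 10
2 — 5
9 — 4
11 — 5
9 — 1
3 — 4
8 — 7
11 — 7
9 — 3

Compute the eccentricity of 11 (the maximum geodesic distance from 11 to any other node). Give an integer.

Distances from 11: 1:3, 2:1, 3:3, 4:3, 5:1, 6:2, 7:1, 8:1, 9:2, 10:4.
The largest is 4 (to 10), so the eccentricity of 11 is 4.

4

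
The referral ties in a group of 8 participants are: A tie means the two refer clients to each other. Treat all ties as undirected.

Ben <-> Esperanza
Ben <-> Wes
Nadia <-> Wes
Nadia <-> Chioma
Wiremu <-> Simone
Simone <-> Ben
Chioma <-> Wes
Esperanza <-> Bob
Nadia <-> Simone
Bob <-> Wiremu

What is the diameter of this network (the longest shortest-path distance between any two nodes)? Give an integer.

Eccentricity of each node (its greatest distance to any other): Ben:2, Bob:4, Chioma:4, Esperanza:3, Nadia:3, Simone:2, Wes:3, Wiremu:3.
The maximum eccentricity is 4, realized for instance by the pair Chioma–Bob via Chioma – Wes – Ben – Esperanza – Bob. So the diameter is 4.

4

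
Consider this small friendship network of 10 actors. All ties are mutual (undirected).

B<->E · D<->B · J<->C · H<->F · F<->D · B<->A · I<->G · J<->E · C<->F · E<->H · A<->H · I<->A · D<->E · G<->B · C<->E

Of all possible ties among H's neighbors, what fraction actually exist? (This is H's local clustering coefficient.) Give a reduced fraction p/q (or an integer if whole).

H's neighbors: A, E, and F (k = 3).
Possible neighbor pairs: C(3,2) = 3. Edges among them: none → e = 0.
Clustering(H) = 0/3 = 0.

0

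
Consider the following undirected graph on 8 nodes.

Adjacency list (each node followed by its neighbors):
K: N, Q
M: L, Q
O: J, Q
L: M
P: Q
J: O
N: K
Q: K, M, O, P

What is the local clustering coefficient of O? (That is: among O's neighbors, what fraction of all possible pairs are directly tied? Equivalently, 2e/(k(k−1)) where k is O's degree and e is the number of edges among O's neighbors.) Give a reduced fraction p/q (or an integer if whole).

O's neighbors: J and Q (k = 2).
Possible neighbor pairs: C(2,2) = 1. Edges among them: none → e = 0.
Clustering(O) = 0/1.

0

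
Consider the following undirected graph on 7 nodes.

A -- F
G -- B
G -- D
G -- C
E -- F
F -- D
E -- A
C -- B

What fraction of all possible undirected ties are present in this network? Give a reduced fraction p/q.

8/21

There are 8 edges and 7 nodes, so the maximum possible is C(7,2) = 21.
Density = 8/21.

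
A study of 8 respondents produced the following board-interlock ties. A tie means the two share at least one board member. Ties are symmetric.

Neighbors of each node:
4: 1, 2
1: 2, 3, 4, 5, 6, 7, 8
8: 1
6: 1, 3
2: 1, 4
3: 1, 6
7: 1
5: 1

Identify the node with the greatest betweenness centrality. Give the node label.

Unnormalized betweenness of each node: 1:19, 2:0, 3:0, 4:0, 5:0, 6:0, 7:0, 8:0.
1 has the largest value, 19, making it the main broker — the node through which the most shortest paths run.

1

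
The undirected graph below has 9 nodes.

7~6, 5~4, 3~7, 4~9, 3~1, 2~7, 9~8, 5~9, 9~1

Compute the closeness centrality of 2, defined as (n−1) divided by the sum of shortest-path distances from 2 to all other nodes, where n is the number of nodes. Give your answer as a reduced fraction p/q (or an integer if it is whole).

8/27

Distances from 2: 1:3, 3:2, 4:5, 5:5, 6:2, 7:1, 8:5, 9:4. Sum = 27.
n = 9, so closeness = 8/27.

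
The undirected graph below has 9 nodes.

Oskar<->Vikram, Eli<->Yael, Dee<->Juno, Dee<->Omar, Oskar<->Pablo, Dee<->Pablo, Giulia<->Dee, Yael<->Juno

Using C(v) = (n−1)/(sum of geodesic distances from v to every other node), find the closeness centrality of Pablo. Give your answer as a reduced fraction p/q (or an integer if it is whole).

Distances from Pablo: Dee:1, Eli:4, Giulia:2, Juno:2, Omar:2, Oskar:1, Vikram:2, Yael:3. Sum = 17.
n = 9, so closeness = 8/17.

8/17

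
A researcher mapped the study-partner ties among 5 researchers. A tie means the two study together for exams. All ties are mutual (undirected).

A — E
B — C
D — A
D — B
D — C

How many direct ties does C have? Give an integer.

C is directly tied to B and D. That is 2 neighbors, so the degree of C is 2.

2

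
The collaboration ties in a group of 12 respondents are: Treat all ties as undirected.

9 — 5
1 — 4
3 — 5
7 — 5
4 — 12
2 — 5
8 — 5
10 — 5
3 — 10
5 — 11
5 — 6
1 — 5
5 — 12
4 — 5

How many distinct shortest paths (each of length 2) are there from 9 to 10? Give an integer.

1

The shortest distance is 2, and the only length-2 path is 9–5–10. So there is exactly 1 shortest path.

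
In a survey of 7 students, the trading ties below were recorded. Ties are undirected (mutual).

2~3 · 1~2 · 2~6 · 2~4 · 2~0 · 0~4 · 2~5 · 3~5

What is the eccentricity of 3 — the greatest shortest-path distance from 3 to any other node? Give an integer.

Distances from 3: 0:2, 1:2, 2:1, 4:2, 5:1, 6:2.
The largest is 2 (to 0, 4, 1, and 6), so the eccentricity of 3 is 2.

2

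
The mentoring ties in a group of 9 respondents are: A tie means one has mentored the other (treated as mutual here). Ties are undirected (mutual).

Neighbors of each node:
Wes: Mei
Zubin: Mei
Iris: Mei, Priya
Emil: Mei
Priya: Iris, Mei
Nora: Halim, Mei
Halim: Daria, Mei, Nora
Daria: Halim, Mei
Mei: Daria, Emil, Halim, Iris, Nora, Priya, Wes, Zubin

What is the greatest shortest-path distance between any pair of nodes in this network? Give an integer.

Eccentricity of each node (its greatest distance to any other): Daria:2, Emil:2, Halim:2, Iris:2, Mei:1, Nora:2, Priya:2, Wes:2, Zubin:2.
The maximum eccentricity is 2, realized for instance by the pair Daria–Priya via Daria – Mei – Priya. So the diameter is 2.

2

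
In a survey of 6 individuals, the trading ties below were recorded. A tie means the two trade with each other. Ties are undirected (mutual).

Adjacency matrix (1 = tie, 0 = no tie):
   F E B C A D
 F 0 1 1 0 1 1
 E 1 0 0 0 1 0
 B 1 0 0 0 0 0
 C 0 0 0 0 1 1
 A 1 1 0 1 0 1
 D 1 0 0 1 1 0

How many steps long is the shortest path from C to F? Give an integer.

One shortest route is C – A – F, which uses 2 edges, and C and F are not directly tied, so nothing shorter exists. So d(C,F) = 2.

2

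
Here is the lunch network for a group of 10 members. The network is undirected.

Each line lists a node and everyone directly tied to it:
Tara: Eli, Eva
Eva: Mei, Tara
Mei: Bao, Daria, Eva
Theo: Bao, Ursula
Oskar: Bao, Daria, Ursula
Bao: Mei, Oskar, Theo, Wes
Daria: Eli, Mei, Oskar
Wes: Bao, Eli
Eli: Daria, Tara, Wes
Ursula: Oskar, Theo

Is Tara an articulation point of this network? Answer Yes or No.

Even without Tara, every remaining node can still reach every other (the residual graph is connected), so Tara is not a cut vertex.

No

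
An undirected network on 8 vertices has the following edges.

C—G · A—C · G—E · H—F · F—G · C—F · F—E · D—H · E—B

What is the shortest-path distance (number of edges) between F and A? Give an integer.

One shortest route is F – C – A, which uses 2 edges, and F and A are not directly tied, so nothing shorter exists. So d(F,A) = 2.

2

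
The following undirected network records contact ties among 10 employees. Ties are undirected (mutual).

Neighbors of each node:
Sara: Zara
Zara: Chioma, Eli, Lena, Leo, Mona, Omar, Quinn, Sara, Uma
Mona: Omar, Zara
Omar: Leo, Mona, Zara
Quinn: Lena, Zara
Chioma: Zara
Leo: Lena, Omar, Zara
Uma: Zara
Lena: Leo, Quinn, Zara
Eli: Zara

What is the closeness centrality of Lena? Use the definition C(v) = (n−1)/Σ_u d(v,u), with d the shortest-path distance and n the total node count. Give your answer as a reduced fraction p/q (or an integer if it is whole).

Distances from Lena: Chioma:2, Eli:2, Leo:1, Mona:2, Omar:2, Quinn:1, Sara:2, Uma:2, Zara:1. Sum = 15.
n = 10, so closeness = 9/15 = 3/5.

3/5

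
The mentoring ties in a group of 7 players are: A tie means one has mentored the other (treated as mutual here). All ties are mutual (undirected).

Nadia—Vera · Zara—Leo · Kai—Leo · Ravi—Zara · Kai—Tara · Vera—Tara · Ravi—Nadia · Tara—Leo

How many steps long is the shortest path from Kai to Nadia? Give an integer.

One shortest route is Kai – Tara – Vera – Nadia, which uses 3 edges, and at distance 2 from Kai we only reach {Vera, Zara}, which does not include Nadia. So d(Kai,Nadia) = 3.

3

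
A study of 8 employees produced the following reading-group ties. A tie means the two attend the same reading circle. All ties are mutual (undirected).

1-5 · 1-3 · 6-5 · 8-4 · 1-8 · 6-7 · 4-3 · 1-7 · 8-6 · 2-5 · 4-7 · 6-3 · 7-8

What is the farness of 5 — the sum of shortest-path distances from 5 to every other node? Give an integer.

Distances from 5: 1:1, 2:1, 3:2, 4:3, 6:1, 7:2, 8:2.
Sum = 1 + 1 + 2 + 3 + 1 + 2 + 2 = 12.

12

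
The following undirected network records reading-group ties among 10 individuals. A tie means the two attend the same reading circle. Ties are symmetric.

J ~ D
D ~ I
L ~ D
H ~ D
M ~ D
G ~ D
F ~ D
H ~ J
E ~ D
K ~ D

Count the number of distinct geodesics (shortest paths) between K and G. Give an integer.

The shortest distance is 2, and the only length-2 path is K–D–G. So there is exactly 1 shortest path.

1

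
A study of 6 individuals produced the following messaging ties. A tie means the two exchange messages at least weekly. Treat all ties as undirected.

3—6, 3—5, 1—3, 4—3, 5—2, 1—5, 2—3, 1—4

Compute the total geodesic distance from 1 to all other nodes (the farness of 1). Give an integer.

Distances from 1: 2:2, 3:1, 4:1, 5:1, 6:2.
Sum = 2 + 1 + 1 + 1 + 2 = 7.

7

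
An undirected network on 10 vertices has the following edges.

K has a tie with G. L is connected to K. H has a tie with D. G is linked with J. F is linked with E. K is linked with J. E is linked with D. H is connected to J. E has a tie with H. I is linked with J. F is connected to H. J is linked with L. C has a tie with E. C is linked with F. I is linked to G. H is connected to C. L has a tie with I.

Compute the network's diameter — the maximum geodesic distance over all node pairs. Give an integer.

Eccentricity of each node (its greatest distance to any other): C:3, D:3, E:3, F:3, G:3, H:2, I:3, J:2, K:3, L:3.
The maximum eccentricity is 3, realized for instance by the pair I–F via I – J – H – F. So the diameter is 3.

3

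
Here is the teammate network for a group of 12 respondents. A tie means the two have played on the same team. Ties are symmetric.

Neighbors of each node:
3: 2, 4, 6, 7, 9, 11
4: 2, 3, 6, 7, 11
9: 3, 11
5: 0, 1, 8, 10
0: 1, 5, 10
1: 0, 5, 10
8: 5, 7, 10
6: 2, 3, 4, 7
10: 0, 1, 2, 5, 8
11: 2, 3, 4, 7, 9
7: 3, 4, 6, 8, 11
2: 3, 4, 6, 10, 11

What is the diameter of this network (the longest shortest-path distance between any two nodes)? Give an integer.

4

Eccentricity of each node (its greatest distance to any other): 0:4, 1:4, 2:2, 3:3, 4:3, 5:4, 6:3, 7:3, 8:3, 9:4, 10:3, 11:3.
The maximum eccentricity is 4, realized for instance by the pair 5–9 via 5 – 8 – 7 – 3 – 9. So the diameter is 4.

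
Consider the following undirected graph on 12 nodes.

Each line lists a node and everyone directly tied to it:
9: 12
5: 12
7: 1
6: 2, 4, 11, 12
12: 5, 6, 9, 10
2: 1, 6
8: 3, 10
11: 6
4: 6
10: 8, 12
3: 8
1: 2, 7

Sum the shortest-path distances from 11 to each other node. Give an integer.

Distances from 11: 1:3, 2:2, 3:5, 4:2, 5:3, 6:1, 7:4, 8:4, 9:3, 10:3, 12:2.
Sum = 3 + 2 + 5 + 2 + 3 + 1 + 4 + 4 + 3 + 3 + 2 = 32.

32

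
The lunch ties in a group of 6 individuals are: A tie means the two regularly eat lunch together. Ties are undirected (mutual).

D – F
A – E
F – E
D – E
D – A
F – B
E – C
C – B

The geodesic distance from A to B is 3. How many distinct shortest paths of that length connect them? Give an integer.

The shortest distance is 3. The length-3 paths are: A–D–F–B; A–E–F–B; A–E–C–B.
That gives 3 distinct shortest paths.

3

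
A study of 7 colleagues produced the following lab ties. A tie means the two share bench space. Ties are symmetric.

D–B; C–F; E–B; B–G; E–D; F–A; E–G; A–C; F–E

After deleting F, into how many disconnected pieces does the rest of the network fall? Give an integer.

Without F, the remaining ties split the others into: {A, C}; {B, D, E, G}.
That's 2 separate components.

2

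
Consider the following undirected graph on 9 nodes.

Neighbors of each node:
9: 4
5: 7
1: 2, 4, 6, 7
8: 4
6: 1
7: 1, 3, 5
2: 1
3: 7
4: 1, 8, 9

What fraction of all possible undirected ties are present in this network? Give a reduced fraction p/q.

2/9

There are 8 edges and 9 nodes, so the maximum possible is C(9,2) = 36.
Density = 8/36 = 2/9.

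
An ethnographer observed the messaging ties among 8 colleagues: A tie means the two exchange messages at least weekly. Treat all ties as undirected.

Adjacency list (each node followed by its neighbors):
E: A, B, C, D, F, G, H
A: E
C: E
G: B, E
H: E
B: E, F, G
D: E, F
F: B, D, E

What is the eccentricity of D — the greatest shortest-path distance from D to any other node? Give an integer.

Distances from D: A:2, B:2, C:2, E:1, F:1, G:2, H:2.
The largest is 2 (to A, H, G, C, and B), so the eccentricity of D is 2.

2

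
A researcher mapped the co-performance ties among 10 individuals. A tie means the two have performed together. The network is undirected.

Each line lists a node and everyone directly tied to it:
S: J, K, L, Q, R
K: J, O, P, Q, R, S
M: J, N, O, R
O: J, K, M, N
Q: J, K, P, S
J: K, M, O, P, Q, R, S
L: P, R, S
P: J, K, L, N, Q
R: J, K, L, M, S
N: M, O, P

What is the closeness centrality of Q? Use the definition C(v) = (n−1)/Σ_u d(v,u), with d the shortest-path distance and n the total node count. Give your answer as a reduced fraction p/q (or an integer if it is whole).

Distances from Q: J:1, K:1, L:2, M:2, N:2, O:2, P:1, R:2, S:1. Sum = 14.
n = 10, so closeness = 9/14.

9/14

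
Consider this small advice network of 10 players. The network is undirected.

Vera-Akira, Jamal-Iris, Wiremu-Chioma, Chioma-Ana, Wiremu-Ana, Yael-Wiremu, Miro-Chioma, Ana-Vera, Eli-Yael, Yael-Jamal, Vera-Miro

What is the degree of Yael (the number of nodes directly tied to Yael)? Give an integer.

Yael is directly tied to Eli, Jamal, and Wiremu. That is 3 neighbors, so the degree of Yael is 3.

3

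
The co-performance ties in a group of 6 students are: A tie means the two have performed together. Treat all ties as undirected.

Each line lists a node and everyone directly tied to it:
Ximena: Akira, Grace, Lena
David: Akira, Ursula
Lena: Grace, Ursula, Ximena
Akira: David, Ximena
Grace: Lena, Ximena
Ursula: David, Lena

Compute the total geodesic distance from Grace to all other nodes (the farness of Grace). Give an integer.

Distances from Grace: Akira:2, David:3, Lena:1, Ursula:2, Ximena:1.
Sum = 2 + 3 + 1 + 2 + 1 = 9.

9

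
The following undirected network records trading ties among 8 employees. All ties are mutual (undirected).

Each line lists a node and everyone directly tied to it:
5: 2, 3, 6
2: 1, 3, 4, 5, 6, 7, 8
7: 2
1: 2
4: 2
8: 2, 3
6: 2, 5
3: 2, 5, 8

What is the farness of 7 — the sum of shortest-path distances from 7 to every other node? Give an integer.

13

Distances from 7: 1:2, 2:1, 3:2, 4:2, 5:2, 6:2, 8:2.
Sum = 2 + 1 + 2 + 2 + 2 + 2 + 2 = 13.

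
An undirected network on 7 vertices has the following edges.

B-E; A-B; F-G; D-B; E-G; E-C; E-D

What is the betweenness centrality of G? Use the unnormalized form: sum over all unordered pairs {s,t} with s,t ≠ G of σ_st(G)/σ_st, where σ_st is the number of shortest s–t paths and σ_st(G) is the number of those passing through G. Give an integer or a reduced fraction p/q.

5

Pairs whose geodesics pass through G — D–F: 1; C–F: 1; B–F: 1; E–F: 1; F–A: 1.
All other pairs contribute 0.
Summing the contributions gives betweenness(G) = 5.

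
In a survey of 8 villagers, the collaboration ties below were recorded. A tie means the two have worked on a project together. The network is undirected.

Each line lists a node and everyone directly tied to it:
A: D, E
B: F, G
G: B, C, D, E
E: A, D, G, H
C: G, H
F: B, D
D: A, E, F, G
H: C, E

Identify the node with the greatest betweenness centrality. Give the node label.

Unnormalized betweenness of each node: A:0, B:1, C:1, D:11/2, E:11/2, F:5/6, G:22/3, H:5/6.
G has the largest value, 22/3, making it the main broker — the node through which the most shortest paths run.

G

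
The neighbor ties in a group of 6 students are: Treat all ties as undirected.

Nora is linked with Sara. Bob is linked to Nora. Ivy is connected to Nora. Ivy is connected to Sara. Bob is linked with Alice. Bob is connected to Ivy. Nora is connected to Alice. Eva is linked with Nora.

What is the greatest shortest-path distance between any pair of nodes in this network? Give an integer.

2

Eccentricity of each node (its greatest distance to any other): Alice:2, Bob:2, Eva:2, Ivy:2, Nora:1, Sara:2.
The maximum eccentricity is 2, realized for instance by the pair Ivy–Alice via Ivy – Nora – Alice. So the diameter is 2.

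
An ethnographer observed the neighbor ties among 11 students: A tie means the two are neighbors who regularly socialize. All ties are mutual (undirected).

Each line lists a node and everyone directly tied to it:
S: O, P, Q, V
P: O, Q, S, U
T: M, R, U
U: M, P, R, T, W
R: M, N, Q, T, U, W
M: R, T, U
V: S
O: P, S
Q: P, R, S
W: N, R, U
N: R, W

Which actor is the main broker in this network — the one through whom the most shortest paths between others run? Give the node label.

Unnormalized betweenness of each node: M:0, N:0, O:0, P:137/12, Q:9, R:173/12, S:121/12, T:0, U:12, V:0, W:13/12.
R has the largest value, 173/12, making it the main broker — the node through which the most shortest paths run.

R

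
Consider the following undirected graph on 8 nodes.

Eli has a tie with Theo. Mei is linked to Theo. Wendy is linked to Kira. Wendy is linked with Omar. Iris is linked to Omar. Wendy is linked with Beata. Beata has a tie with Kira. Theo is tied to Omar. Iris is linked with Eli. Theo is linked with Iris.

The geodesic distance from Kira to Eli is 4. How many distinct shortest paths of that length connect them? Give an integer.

2

The shortest distance is 4. The length-4 paths are: Kira–Wendy–Omar–Iris–Eli; Kira–Wendy–Omar–Theo–Eli.
That gives 2 distinct shortest paths.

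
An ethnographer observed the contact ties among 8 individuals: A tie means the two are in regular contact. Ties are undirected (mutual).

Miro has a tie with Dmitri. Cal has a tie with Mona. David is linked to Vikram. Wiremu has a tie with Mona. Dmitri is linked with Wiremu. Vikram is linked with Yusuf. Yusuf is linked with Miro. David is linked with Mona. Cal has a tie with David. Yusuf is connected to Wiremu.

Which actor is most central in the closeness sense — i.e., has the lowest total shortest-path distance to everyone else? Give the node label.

Wiremu

Farness (sum of distances to all others) for each node — Cal:16, David:13, Dmitri:15, Miro:16, Mona:12, Vikram:13, Wiremu:11, Yusuf:12.
The smallest farness is 11, for Wiremu, so Wiremu has the highest closeness.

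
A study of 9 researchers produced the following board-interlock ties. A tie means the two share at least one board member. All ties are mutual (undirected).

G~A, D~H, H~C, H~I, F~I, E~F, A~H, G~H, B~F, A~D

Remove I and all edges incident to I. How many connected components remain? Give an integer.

2

Without I, the remaining ties split the others into: {A, C, D, G, H}; {B, E, F}.
That's 2 separate components.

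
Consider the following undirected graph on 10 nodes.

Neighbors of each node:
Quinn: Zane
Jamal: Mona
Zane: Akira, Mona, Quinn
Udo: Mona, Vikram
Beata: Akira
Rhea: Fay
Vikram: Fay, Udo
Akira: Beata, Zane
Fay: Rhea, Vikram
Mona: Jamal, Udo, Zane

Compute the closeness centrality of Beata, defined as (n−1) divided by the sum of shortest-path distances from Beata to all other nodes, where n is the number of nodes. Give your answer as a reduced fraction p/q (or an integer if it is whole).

Distances from Beata: Akira:1, Fay:6, Jamal:4, Mona:3, Quinn:3, Rhea:7, Udo:4, Vikram:5, Zane:2. Sum = 35.
n = 10, so closeness = 9/35.

9/35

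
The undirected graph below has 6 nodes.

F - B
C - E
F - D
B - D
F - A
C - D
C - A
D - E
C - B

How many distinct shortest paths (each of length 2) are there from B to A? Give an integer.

2

The shortest distance is 2. The length-2 paths are: B–C–A; B–F–A.
That gives 2 distinct shortest paths.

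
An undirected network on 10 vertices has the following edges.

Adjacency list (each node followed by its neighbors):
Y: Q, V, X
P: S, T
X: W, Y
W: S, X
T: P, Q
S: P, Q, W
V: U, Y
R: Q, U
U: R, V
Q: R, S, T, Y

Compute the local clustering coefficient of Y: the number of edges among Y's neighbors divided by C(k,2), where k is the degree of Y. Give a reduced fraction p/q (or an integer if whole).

0

Y's neighbors: Q, V, and X (k = 3).
Possible neighbor pairs: C(3,2) = 3. Edges among them: none → e = 0.
Clustering(Y) = 0/3 = 0.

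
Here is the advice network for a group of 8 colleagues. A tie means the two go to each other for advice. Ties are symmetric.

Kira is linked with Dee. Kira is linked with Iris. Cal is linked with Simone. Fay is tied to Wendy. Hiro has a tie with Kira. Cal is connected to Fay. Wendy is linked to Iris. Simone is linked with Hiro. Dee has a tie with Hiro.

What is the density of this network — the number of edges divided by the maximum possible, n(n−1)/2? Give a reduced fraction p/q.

9/28

There are 9 edges and 8 nodes, so the maximum possible is C(8,2) = 28.
Density = 9/28.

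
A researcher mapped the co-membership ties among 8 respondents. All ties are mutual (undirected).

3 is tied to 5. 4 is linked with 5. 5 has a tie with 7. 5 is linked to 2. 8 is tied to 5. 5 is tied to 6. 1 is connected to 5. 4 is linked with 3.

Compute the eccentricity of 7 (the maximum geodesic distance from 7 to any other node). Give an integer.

2

Distances from 7: 1:2, 2:2, 3:2, 4:2, 5:1, 6:2, 8:2.
The largest is 2 (to 8, 4, 1, 6, 2, and 3), so the eccentricity of 7 is 2.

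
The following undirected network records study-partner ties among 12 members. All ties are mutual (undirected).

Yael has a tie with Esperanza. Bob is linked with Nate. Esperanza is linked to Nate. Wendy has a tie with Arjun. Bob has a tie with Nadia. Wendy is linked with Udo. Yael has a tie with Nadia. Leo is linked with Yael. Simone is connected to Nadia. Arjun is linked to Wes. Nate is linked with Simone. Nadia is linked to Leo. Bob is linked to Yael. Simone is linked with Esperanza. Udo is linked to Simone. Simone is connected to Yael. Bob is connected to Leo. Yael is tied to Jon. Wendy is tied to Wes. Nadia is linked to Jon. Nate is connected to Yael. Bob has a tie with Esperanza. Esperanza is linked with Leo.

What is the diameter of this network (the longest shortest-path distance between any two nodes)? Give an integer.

Eccentricity of each node (its greatest distance to any other): Arjun:5, Bob:5, Esperanza:4, Jon:5, Leo:5, Nadia:4, Nate:4, Simone:3, Udo:3, Wendy:4, Wes:5, Yael:4.
The maximum eccentricity is 5, realized for instance by the pair Jon–Wes via Jon – Nadia – Simone – Udo – Wendy – Wes. So the diameter is 5.

5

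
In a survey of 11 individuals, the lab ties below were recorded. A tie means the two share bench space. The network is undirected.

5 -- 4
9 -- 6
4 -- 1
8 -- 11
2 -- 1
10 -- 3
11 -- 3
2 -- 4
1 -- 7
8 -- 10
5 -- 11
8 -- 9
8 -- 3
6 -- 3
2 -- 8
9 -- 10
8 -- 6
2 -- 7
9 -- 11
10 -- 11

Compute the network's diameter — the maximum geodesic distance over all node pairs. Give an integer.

Eccentricity of each node (its greatest distance to any other): 1:3, 2:2, 3:3, 4:3, 5:3, 6:3, 7:3, 8:2, 9:3, 10:3, 11:3.
The maximum eccentricity is 3, realized for instance by the pair 10–4 via 10 – 11 – 5 – 4. So the diameter is 3.

3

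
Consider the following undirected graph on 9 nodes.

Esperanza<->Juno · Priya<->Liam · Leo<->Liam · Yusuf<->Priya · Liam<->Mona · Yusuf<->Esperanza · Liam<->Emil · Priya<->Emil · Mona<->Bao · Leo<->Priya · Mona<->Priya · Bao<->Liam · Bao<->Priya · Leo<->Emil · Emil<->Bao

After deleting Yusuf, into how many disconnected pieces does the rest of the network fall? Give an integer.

2

Without Yusuf, the remaining ties split the others into: {Esperanza, Juno}; {Bao, Emil, Leo, Liam, Mona, Priya}.
That's 2 separate components.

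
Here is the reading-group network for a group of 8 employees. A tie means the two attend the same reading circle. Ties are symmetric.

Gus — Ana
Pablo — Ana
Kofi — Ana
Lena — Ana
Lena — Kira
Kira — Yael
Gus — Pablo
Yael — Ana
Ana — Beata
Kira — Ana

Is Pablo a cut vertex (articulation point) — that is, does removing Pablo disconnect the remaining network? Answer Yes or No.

Even without Pablo, every remaining node can still reach every other (the residual graph is connected), so Pablo is not a cut vertex.

No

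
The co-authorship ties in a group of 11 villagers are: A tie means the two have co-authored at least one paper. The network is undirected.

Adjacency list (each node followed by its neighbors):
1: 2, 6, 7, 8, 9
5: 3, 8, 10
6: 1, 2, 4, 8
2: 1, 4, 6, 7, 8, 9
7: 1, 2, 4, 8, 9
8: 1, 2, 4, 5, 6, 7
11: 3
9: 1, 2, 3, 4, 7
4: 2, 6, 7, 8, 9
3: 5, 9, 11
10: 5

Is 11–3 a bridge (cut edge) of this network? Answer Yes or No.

Yes

Without the 11–3 edge there is no alternate route between 11 and 3, so the network disconnects. It is a bridge.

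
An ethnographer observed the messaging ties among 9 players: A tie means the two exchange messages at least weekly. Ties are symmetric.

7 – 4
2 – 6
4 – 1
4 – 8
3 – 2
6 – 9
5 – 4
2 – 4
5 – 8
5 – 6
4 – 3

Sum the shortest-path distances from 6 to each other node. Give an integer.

Distances from 6: 1:3, 2:1, 3:2, 4:2, 5:1, 7:3, 8:2, 9:1.
Sum = 3 + 1 + 2 + 2 + 1 + 3 + 2 + 1 = 15.

15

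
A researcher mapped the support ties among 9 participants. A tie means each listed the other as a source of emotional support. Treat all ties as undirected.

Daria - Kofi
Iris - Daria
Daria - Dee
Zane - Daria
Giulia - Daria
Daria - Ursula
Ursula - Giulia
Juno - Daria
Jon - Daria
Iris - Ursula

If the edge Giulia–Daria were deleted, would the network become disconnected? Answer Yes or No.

Even without that edge, Giulia still reaches Daria via Giulia – Ursula – Daria, so the network stays connected. Not a bridge.

No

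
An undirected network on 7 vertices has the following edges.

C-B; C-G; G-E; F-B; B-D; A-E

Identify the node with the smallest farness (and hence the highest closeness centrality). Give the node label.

Farness (sum of distances to all others) for each node — A:20, B:12, C:11, D:17, E:15, F:17, G:12.
The smallest farness is 11, for C, so C has the highest closeness.

C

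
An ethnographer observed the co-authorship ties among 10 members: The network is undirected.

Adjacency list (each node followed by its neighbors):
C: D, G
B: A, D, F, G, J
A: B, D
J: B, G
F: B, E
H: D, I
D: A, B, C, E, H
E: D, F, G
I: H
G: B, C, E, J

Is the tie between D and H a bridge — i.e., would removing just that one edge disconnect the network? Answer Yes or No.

Yes

Without the D–H edge there is no alternate route between D and H, so the network disconnects. It is a bridge.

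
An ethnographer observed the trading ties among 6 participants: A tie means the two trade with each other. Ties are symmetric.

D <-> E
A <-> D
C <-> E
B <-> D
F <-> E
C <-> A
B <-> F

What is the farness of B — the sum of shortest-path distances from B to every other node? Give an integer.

Distances from B: A:2, C:3, D:1, E:2, F:1.
Sum = 2 + 3 + 1 + 2 + 1 = 9.

9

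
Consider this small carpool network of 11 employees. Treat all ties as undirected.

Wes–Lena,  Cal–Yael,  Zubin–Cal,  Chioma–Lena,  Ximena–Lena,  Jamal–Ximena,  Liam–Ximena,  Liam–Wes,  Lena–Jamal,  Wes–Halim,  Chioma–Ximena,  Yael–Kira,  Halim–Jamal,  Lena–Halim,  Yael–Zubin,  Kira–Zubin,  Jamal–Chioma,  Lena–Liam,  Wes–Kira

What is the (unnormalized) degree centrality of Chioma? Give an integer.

Chioma is directly tied to Jamal, Lena, and Ximena. That is 3 neighbors, so the degree of Chioma is 3.

3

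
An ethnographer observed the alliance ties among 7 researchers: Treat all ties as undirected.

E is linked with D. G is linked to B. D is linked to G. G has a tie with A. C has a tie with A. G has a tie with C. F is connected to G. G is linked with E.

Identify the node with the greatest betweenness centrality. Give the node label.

G

Unnormalized betweenness of each node: A:0, B:0, C:0, D:0, E:0, F:0, G:13.
G has the largest value, 13, making it the main broker — the node through which the most shortest paths run.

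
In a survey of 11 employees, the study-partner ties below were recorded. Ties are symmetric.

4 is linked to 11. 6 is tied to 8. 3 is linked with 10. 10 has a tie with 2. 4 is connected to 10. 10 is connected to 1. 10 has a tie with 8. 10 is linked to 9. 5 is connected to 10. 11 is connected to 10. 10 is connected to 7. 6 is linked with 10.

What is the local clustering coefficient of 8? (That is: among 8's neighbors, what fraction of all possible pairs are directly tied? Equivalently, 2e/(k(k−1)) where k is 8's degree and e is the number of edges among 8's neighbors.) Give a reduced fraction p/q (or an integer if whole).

1

8's neighbors: 6 and 10 (k = 2).
Possible neighbor pairs: C(2,2) = 1. Edges among them: 6–10 → e = 1.
Clustering(8) = 1/1.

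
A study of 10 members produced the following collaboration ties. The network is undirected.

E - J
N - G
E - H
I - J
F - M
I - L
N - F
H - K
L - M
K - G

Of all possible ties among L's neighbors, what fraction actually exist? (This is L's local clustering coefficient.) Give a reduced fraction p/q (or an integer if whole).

L's neighbors: I and M (k = 2).
Possible neighbor pairs: C(2,2) = 1. Edges among them: none → e = 0.
Clustering(L) = 0/1.

0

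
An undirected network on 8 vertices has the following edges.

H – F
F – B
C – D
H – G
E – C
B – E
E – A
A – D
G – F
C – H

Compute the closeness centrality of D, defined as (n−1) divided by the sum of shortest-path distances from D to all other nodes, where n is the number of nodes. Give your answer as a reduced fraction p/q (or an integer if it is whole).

Distances from D: A:1, B:3, C:1, E:2, F:3, G:3, H:2. Sum = 15.
n = 8, so closeness = 7/15.

7/15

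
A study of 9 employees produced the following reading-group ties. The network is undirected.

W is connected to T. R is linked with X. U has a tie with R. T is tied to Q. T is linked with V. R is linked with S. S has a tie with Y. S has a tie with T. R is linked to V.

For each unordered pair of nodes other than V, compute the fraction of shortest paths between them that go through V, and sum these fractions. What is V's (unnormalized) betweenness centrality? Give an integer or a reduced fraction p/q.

Pairs whose geodesics pass through V — W–U: 1/2; W–X: 1/2; W–R: 1/2; Q–U: 1/2; Q–X: 1/2; Q–R: 1/2; T–U: 1/2; T–X: 1/2; T–R: 1/2.
All other pairs contribute 0.
Summing the contributions gives betweenness(V) = 9/2.

9/2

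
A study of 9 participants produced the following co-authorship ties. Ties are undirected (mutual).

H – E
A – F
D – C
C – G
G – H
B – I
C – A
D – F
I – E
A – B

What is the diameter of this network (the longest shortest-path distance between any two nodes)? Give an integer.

4

Eccentricity of each node (its greatest distance to any other): A:3, B:3, C:3, D:4, E:4, F:4, G:3, H:4, I:4.
The maximum eccentricity is 4, realized for instance by the pair H–F via H – G – C – D – F. So the diameter is 4.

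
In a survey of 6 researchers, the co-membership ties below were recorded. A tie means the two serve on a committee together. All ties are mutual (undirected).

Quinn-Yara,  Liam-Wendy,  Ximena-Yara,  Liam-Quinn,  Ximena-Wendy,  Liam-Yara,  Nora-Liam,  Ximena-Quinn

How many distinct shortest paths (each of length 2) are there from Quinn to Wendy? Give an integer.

The shortest distance is 2. The length-2 paths are: Quinn–Liam–Wendy; Quinn–Ximena–Wendy.
That gives 2 distinct shortest paths.

2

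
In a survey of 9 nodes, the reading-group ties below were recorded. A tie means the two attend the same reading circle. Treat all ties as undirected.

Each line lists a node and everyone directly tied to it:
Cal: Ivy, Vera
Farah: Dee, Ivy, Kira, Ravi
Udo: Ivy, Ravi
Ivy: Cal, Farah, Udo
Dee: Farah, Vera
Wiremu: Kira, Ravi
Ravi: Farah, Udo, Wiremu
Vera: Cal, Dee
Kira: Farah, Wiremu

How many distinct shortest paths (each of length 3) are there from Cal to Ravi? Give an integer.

The shortest distance is 3. The length-3 paths are: Cal–Ivy–Farah–Ravi; Cal–Ivy–Udo–Ravi.
That gives 2 distinct shortest paths.

2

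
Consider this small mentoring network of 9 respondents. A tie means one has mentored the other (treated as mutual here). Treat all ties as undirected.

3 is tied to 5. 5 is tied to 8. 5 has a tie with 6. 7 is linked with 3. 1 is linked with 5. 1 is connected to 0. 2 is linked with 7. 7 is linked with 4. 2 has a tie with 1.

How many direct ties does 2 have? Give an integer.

2 is directly tied to 1 and 7. That is 2 neighbors, so the degree of 2 is 2.

2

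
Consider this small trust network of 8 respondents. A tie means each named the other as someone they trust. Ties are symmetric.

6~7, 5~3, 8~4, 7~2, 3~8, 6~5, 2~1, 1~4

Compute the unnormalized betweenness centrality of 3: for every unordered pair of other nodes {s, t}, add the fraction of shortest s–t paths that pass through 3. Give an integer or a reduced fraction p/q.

Pairs whose geodesics pass through 3 — 7–8: 1/2; 1–5: 1/2; 4–5: 1; 4–6: 1/2; 8–5: 1; 8–6: 1.
All other pairs contribute 0.
Summing the contributions gives betweenness(3) = 9/2.

9/2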